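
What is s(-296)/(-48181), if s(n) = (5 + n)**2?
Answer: -84681/48181 ≈ -1.7576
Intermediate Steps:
s(-296)/(-48181) = (5 - 296)**2/(-48181) = (-291)**2*(-1/48181) = 84681*(-1/48181) = -84681/48181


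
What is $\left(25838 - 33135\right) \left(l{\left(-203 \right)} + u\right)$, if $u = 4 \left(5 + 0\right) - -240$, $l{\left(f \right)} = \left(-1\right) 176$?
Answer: $-612948$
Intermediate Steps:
$l{\left(f \right)} = -176$
$u = 260$ ($u = 4 \cdot 5 + 240 = 20 + 240 = 260$)
$\left(25838 - 33135\right) \left(l{\left(-203 \right)} + u\right) = \left(25838 - 33135\right) \left(-176 + 260\right) = \left(-7297\right) 84 = -612948$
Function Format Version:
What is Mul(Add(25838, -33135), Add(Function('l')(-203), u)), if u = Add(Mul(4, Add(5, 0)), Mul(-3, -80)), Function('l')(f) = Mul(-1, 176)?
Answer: -612948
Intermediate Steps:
Function('l')(f) = -176
u = 260 (u = Add(Mul(4, 5), 240) = Add(20, 240) = 260)
Mul(Add(25838, -33135), Add(Function('l')(-203), u)) = Mul(Add(25838, -33135), Add(-176, 260)) = Mul(-7297, 84) = -612948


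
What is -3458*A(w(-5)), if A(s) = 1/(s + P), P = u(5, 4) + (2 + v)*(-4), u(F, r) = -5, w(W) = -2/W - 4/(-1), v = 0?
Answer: 17290/43 ≈ 402.09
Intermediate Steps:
w(W) = 4 - 2/W (w(W) = -2/W - 4*(-1) = -2/W + 4 = 4 - 2/W)
P = -13 (P = -5 + (2 + 0)*(-4) = -5 + 2*(-4) = -5 - 8 = -13)
A(s) = 1/(-13 + s) (A(s) = 1/(s - 13) = 1/(-13 + s))
-3458*A(w(-5)) = -3458/(-13 + (4 - 2/(-5))) = -3458/(-13 + (4 - 2*(-⅕))) = -3458/(-13 + (4 + ⅖)) = -3458/(-13 + 22/5) = -3458/(-43/5) = -3458*(-5/43) = 17290/43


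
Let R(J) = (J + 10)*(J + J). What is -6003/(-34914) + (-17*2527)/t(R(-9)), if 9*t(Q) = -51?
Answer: 3836073/506 ≈ 7581.2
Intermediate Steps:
R(J) = 2*J*(10 + J) (R(J) = (10 + J)*(2*J) = 2*J*(10 + J))
t(Q) = -17/3 (t(Q) = (⅑)*(-51) = -17/3)
-6003/(-34914) + (-17*2527)/t(R(-9)) = -6003/(-34914) + (-17*2527)/(-17/3) = -6003*(-1/34914) - 42959*(-3/17) = 87/506 + 7581 = 3836073/506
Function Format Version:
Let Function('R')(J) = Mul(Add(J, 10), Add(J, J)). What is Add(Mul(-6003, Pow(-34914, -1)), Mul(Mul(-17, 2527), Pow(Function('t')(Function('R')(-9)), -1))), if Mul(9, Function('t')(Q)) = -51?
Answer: Rational(3836073, 506) ≈ 7581.2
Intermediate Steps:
Function('R')(J) = Mul(2, J, Add(10, J)) (Function('R')(J) = Mul(Add(10, J), Mul(2, J)) = Mul(2, J, Add(10, J)))
Function('t')(Q) = Rational(-17, 3) (Function('t')(Q) = Mul(Rational(1, 9), -51) = Rational(-17, 3))
Add(Mul(-6003, Pow(-34914, -1)), Mul(Mul(-17, 2527), Pow(Function('t')(Function('R')(-9)), -1))) = Add(Mul(-6003, Pow(-34914, -1)), Mul(Mul(-17, 2527), Pow(Rational(-17, 3), -1))) = Add(Mul(-6003, Rational(-1, 34914)), Mul(-42959, Rational(-3, 17))) = Add(Rational(87, 506), 7581) = Rational(3836073, 506)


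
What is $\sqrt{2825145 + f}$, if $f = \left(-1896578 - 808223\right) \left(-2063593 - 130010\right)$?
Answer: $2 \sqrt{1483315603287} \approx 2.4358 \cdot 10^{6}$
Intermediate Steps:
$f = 5933259588003$ ($f = \left(-2704801\right) \left(-2193603\right) = 5933259588003$)
$\sqrt{2825145 + f} = \sqrt{2825145 + 5933259588003} = \sqrt{5933262413148} = 2 \sqrt{1483315603287}$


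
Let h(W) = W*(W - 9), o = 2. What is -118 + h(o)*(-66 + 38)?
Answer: 274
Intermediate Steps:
h(W) = W*(-9 + W)
-118 + h(o)*(-66 + 38) = -118 + (2*(-9 + 2))*(-66 + 38) = -118 + (2*(-7))*(-28) = -118 - 14*(-28) = -118 + 392 = 274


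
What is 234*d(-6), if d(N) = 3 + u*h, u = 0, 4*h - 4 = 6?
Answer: 702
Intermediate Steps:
h = 5/2 (h = 1 + (¼)*6 = 1 + 3/2 = 5/2 ≈ 2.5000)
d(N) = 3 (d(N) = 3 + 0*(5/2) = 3 + 0 = 3)
234*d(-6) = 234*3 = 702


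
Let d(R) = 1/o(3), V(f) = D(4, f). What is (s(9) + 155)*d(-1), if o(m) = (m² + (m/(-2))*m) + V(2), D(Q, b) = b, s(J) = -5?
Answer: 300/13 ≈ 23.077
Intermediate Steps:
V(f) = f
o(m) = 2 + m²/2 (o(m) = (m² + (m/(-2))*m) + 2 = (m² + (m*(-½))*m) + 2 = (m² + (-m/2)*m) + 2 = (m² - m²/2) + 2 = m²/2 + 2 = 2 + m²/2)
d(R) = 2/13 (d(R) = 1/(2 + (½)*3²) = 1/(2 + (½)*9) = 1/(2 + 9/2) = 1/(13/2) = 2/13)
(s(9) + 155)*d(-1) = (-5 + 155)*(2/13) = 150*(2/13) = 300/13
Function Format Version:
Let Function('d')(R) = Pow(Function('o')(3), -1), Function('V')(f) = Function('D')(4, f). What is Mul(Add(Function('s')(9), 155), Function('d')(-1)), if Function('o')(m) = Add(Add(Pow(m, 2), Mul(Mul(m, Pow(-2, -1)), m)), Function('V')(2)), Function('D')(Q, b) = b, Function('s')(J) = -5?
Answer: Rational(300, 13) ≈ 23.077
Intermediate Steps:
Function('V')(f) = f
Function('o')(m) = Add(2, Mul(Rational(1, 2), Pow(m, 2))) (Function('o')(m) = Add(Add(Pow(m, 2), Mul(Mul(m, Pow(-2, -1)), m)), 2) = Add(Add(Pow(m, 2), Mul(Mul(m, Rational(-1, 2)), m)), 2) = Add(Add(Pow(m, 2), Mul(Mul(Rational(-1, 2), m), m)), 2) = Add(Add(Pow(m, 2), Mul(Rational(-1, 2), Pow(m, 2))), 2) = Add(Mul(Rational(1, 2), Pow(m, 2)), 2) = Add(2, Mul(Rational(1, 2), Pow(m, 2))))
Function('d')(R) = Rational(2, 13) (Function('d')(R) = Pow(Add(2, Mul(Rational(1, 2), Pow(3, 2))), -1) = Pow(Add(2, Mul(Rational(1, 2), 9)), -1) = Pow(Add(2, Rational(9, 2)), -1) = Pow(Rational(13, 2), -1) = Rational(2, 13))
Mul(Add(Function('s')(9), 155), Function('d')(-1)) = Mul(Add(-5, 155), Rational(2, 13)) = Mul(150, Rational(2, 13)) = Rational(300, 13)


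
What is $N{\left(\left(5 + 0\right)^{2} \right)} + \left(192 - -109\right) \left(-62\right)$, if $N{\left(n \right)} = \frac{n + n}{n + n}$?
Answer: $-18661$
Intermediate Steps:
$N{\left(n \right)} = 1$ ($N{\left(n \right)} = \frac{2 n}{2 n} = 2 n \frac{1}{2 n} = 1$)
$N{\left(\left(5 + 0\right)^{2} \right)} + \left(192 - -109\right) \left(-62\right) = 1 + \left(192 - -109\right) \left(-62\right) = 1 + \left(192 + 109\right) \left(-62\right) = 1 + 301 \left(-62\right) = 1 - 18662 = -18661$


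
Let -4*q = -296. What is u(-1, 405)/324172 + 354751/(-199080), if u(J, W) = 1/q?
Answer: -265938282739/149239874070 ≈ -1.7820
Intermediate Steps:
q = 74 (q = -¼*(-296) = 74)
u(J, W) = 1/74
u(-1, 405)/324172 + 354751/(-199080) = (1/74)/324172 + 354751/(-199080) = (1/74)*(1/324172) + 354751*(-1/199080) = 1/23988728 - 354751/199080 = -265938282739/149239874070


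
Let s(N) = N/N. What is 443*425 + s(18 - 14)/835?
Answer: 157209626/835 ≈ 1.8828e+5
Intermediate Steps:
s(N) = 1
443*425 + s(18 - 14)/835 = 443*425 + 1/835 = 188275 + 1*(1/835) = 188275 + 1/835 = 157209626/835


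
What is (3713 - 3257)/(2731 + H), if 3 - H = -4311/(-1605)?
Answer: 243960/1461253 ≈ 0.16695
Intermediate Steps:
H = 168/535 (H = 3 - (-4311)/(-1605) = 3 - (-4311)*(-1)/1605 = 3 - 1*1437/535 = 3 - 1437/535 = 168/535 ≈ 0.31402)
(3713 - 3257)/(2731 + H) = (3713 - 3257)/(2731 + 168/535) = 456/(1461253/535) = 456*(535/1461253) = 243960/1461253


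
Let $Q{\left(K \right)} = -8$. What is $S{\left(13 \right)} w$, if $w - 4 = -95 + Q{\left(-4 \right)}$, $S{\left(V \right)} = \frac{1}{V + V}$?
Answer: $- \frac{99}{26} \approx -3.8077$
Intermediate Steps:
$S{\left(V \right)} = \frac{1}{2 V}$
$w = -99$ ($w = 4 - 103 = -99$)
$S{\left(13 \right)} w = \frac{1}{2 \cdot 13} \left(-99\right) = \frac{1}{2} \cdot \frac{1}{13} \left(-99\right) = \frac{1}{26} \left(-99\right) = - \frac{99}{26}$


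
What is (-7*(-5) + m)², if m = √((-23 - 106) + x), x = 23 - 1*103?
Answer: (35 + I*√209)² ≈ 1016.0 + 1012.0*I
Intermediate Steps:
x = -80 (x = 23 - 103 = -80)
m = I*√209 (m = √((-23 - 106) - 80) = √(-129 - 80) = √(-209) = I*√209 ≈ 14.457*I)
(-7*(-5) + m)² = (-7*(-5) + I*√209)² = (35 + I*√209)²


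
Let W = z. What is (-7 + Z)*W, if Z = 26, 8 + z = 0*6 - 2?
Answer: -190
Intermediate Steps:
z = -10 (z = -8 + (0*6 - 2) = -8 + (0 - 2) = -8 - 2 = -10)
W = -10
(-7 + Z)*W = (-7 + 26)*(-10) = 19*(-10) = -190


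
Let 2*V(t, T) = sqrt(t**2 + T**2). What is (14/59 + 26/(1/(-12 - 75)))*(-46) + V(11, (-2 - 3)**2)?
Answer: 6138424/59 + sqrt(746)/2 ≈ 1.0405e+5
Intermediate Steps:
V(t, T) = sqrt(T**2 + t**2)/2 (V(t, T) = sqrt(t**2 + T**2)/2 = sqrt(T**2 + t**2)/2)
(14/59 + 26/(1/(-12 - 75)))*(-46) + V(11, (-2 - 3)**2) = (14/59 + 26/(1/(-12 - 75)))*(-46) + sqrt(((-2 - 3)**2)**2 + 11**2)/2 = (14*(1/59) + 26/(1/(-87)))*(-46) + sqrt(((-5)**2)**2 + 121)/2 = (14/59 + 26/(-1/87))*(-46) + sqrt(25**2 + 121)/2 = (14/59 + 26*(-87))*(-46) + sqrt(625 + 121)/2 = (14/59 - 2262)*(-46) + sqrt(746)/2 = -133444/59*(-46) + sqrt(746)/2 = 6138424/59 + sqrt(746)/2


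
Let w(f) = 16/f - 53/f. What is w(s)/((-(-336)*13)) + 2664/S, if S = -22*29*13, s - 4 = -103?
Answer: -4026895/12540528 ≈ -0.32111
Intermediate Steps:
s = -99 (s = 4 - 103 = -99)
w(f) = -37/f
S = -8294 (S = -638*13 = -8294)
w(s)/((-(-336)*13)) + 2664/S = (-37/(-99))/((-(-336)*13)) + 2664/(-8294) = (-37*(-1/99))/((-84*(-52))) + 2664*(-1/8294) = (37/99)/4368 - 1332/4147 = (37/99)*(1/4368) - 1332/4147 = 37/432432 - 1332/4147 = -4026895/12540528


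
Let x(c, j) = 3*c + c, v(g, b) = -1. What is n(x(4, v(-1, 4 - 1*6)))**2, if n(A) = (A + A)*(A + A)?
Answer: 1048576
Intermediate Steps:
x(c, j) = 4*c
n(A) = 4*A**2 (n(A) = (2*A)*(2*A) = 4*A**2)
n(x(4, v(-1, 4 - 1*6)))**2 = (4*(4*4)**2)**2 = (4*16**2)**2 = (4*256)**2 = 1024**2 = 1048576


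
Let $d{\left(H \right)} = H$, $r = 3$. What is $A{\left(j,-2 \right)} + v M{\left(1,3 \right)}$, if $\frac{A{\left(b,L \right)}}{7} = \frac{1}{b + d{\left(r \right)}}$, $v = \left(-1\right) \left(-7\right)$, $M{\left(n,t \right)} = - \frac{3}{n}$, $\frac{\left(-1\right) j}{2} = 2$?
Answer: $-28$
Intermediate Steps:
$j = -4$ ($j = \left(-2\right) 2 = -4$)
$v = 7$
$A{\left(b,L \right)} = \frac{7}{3 + b}$ ($A{\left(b,L \right)} = \frac{7}{b + 3} = \frac{7}{3 + b}$)
$A{\left(j,-2 \right)} + v M{\left(1,3 \right)} = \frac{7}{3 - 4} + 7 \left(- \frac{3}{1}\right) = \frac{7}{-1} + 7 \left(\left(-3\right) 1\right) = 7 \left(-1\right) + 7 \left(-3\right) = -7 - 21 = -28$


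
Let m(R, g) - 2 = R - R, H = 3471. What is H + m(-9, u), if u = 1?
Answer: 3473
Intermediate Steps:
m(R, g) = 2 (m(R, g) = 2 + (R - R) = 2 + 0 = 2)
H + m(-9, u) = 3471 + 2 = 3473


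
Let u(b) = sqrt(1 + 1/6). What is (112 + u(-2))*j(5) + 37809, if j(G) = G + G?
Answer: 38929 + 5*sqrt(42)/3 ≈ 38940.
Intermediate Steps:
j(G) = 2*G
u(b) = sqrt(42)/6 (u(b) = sqrt(1 + 1*(1/6)) = sqrt(1 + 1/6) = sqrt(7/6) = sqrt(42)/6)
(112 + u(-2))*j(5) + 37809 = (112 + sqrt(42)/6)*(2*5) + 37809 = (112 + sqrt(42)/6)*10 + 37809 = (1120 + 5*sqrt(42)/3) + 37809 = 38929 + 5*sqrt(42)/3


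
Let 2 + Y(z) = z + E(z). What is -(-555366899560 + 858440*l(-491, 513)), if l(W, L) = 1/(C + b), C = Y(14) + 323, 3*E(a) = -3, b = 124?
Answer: 127179019570020/229 ≈ 5.5537e+11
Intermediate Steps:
E(a) = -1 (E(a) = (⅓)*(-3) = -1)
Y(z) = -3 + z (Y(z) = -2 + (z - 1) = -2 + (-1 + z) = -3 + z)
C = 334 (C = (-3 + 14) + 323 = 11 + 323 = 334)
l(W, L) = 1/458 (l(W, L) = 1/(334 + 124) = 1/458)
-(-555366899560 + 858440*l(-491, 513)) = -858440/(1/(1/458 - 646949)) = -858440/(1/(-296302641/458)) = -858440/(-458/296302641) = -858440*(-296302641/458) = 127179019570020/229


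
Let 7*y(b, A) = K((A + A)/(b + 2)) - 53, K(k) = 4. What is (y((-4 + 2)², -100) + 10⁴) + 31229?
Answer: 41222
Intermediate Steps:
y(b, A) = -7 (y(b, A) = (4 - 53)/7 = (⅐)*(-49) = -7)
(y((-4 + 2)², -100) + 10⁴) + 31229 = (-7 + 10⁴) + 31229 = (-7 + 10000) + 31229 = 9993 + 31229 = 41222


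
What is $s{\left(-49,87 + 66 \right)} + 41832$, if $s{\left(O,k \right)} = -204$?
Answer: $41628$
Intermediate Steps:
$s{\left(-49,87 + 66 \right)} + 41832 = -204 + 41832 = 41628$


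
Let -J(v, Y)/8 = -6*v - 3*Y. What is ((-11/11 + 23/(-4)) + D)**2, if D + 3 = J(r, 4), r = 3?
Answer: 848241/16 ≈ 53015.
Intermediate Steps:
J(v, Y) = 24*Y + 48*v (J(v, Y) = -8*(-6*v - 3*Y) = 24*Y + 48*v)
D = 237 (D = -3 + (24*4 + 48*3) = -3 + (96 + 144) = -3 + 240 = 237)
((-11/11 + 23/(-4)) + D)**2 = ((-11/11 + 23/(-4)) + 237)**2 = ((-11*1/11 + 23*(-1/4)) + 237)**2 = ((-1 - 23/4) + 237)**2 = (-27/4 + 237)**2 = (921/4)**2 = 848241/16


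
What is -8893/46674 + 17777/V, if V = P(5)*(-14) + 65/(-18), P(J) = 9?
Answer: -14955773933/108890442 ≈ -137.35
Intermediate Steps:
V = -2333/18 (V = 9*(-14) + 65/(-18) = -126 + 65*(-1/18) = -126 - 65/18 = -2333/18 ≈ -129.61)
-8893/46674 + 17777/V = -8893/46674 + 17777/(-2333/18) = -8893*1/46674 + 17777*(-18/2333) = -8893/46674 - 319986/2333 = -14955773933/108890442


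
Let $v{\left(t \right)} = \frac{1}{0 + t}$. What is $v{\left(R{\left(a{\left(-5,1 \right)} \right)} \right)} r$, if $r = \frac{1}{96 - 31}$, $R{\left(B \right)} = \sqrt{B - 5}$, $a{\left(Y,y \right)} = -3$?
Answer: $- \frac{i \sqrt{2}}{260} \approx - 0.0054393 i$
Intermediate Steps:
$R{\left(B \right)} = \sqrt{-5 + B}$
$v{\left(t \right)} = \frac{1}{t}$
$r = \frac{1}{65} \approx 0.015385$
$v{\left(R{\left(a{\left(-5,1 \right)} \right)} \right)} r = \frac{1}{\sqrt{-5 - 3}} \cdot \frac{1}{65} = \frac{1}{\sqrt{-8}} \cdot \frac{1}{65} = \frac{1}{2 i \sqrt{2}} \cdot \frac{1}{65} = - \frac{i \sqrt{2}}{4} \cdot \frac{1}{65} = - \frac{i \sqrt{2}}{260}$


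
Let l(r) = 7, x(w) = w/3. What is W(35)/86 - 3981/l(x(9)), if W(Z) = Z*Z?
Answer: -333791/602 ≈ -554.47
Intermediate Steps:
x(w) = w/3 (x(w) = w*(1/3) = w/3)
W(Z) = Z**2
W(35)/86 - 3981/l(x(9)) = 35**2/86 - 3981/7 = 1225*(1/86) - 3981*1/7 = 1225/86 - 3981/7 = -333791/602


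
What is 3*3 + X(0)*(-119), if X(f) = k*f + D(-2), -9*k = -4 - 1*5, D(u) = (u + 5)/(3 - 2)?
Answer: -348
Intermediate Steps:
D(u) = 5 + u (D(u) = (5 + u)/1 = (5 + u)*1 = 5 + u)
k = 1 (k = -(-4 - 1*5)/9 = -(-4 - 5)/9 = -1/9*(-9) = 1)
X(f) = 3 + f (X(f) = 1*f + (5 - 2) = f + 3 = 3 + f)
3*3 + X(0)*(-119) = 3*3 + (3 + 0)*(-119) = 9 + 3*(-119) = 9 - 357 = -348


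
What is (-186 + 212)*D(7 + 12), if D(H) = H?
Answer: 494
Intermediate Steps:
(-186 + 212)*D(7 + 12) = (-186 + 212)*(7 + 12) = 26*19 = 494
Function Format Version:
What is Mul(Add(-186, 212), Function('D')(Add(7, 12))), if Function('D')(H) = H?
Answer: 494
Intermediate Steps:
Mul(Add(-186, 212), Function('D')(Add(7, 12))) = Mul(Add(-186, 212), Add(7, 12)) = Mul(26, 19) = 494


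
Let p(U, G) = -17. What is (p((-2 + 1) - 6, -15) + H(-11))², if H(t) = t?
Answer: 784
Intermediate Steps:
(p((-2 + 1) - 6, -15) + H(-11))² = (-17 - 11)² = (-28)² = 784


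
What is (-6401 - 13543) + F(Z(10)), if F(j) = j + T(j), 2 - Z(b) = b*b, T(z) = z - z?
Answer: -20042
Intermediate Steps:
T(z) = 0
Z(b) = 2 - b² (Z(b) = 2 - b*b = 2 - b²)
F(j) = j (F(j) = j + 0 = j)
(-6401 - 13543) + F(Z(10)) = (-6401 - 13543) + (2 - 1*10²) = -19944 + (2 - 1*100) = -19944 + (2 - 100) = -19944 - 98 = -20042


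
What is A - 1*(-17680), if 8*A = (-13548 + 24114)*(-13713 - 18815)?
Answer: -42943676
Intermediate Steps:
A = -42961356 (A = ((-13548 + 24114)*(-13713 - 18815))/8 = (10566*(-32528))/8 = (⅛)*(-343690848) = -42961356)
A - 1*(-17680) = -42961356 - 1*(-17680) = -42961356 + 17680 = -42943676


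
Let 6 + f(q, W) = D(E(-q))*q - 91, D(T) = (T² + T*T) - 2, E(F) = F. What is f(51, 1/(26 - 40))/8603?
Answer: 265103/8603 ≈ 30.815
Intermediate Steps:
D(T) = -2 + 2*T² (D(T) = (T² + T²) - 2 = 2*T² - 2 = -2 + 2*T²)
f(q, W) = -97 + q*(-2 + 2*q²) (f(q, W) = -6 + ((-2 + 2*(-q)²)*q - 91) = -6 + ((-2 + 2*q²)*q - 91) = -6 + (q*(-2 + 2*q²) - 91) = -6 + (-91 + q*(-2 + 2*q²)) = -97 + q*(-2 + 2*q²))
f(51, 1/(26 - 40))/8603 = (-97 + 2*51*(-1 + 51²))/8603 = (-97 + 2*51*(-1 + 2601))*(1/8603) = (-97 + 2*51*2600)*(1/8603) = (-97 + 265200)*(1/8603) = 265103*(1/8603) = 265103/8603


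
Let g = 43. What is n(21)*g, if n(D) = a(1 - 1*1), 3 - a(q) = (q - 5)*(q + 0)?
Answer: 129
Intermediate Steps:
a(q) = 3 - q*(-5 + q) (a(q) = 3 - (q - 5)*(q + 0) = 3 - (-5 + q)*q = 3 - q*(-5 + q))
n(D) = 3 (n(D) = 3 - (1 - 1*1)**2 + 5*(1 - 1*1) = 3 - (1 - 1)**2 + 5*(1 - 1) = 3 - 1*0**2 + 5*0 = 3 - 1*0 + 0 = 3 + 0 + 0 = 3)
n(21)*g = 3*43 = 129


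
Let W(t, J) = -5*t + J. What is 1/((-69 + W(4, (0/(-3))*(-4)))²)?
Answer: 1/7921 ≈ 0.00012625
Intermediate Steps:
W(t, J) = J - 5*t
1/((-69 + W(4, (0/(-3))*(-4)))²) = 1/((-69 + ((0/(-3))*(-4) - 5*4))²) = 1/((-69 + ((0*(-⅓))*(-4) - 20))²) = 1/((-69 + (0*(-4) - 20))²) = 1/((-69 + (0 - 20))²) = 1/((-69 - 20)²) = 1/((-89)²) = 1/7921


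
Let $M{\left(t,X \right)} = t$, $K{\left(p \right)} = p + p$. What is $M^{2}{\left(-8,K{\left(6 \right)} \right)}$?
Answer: $64$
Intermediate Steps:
$K{\left(p \right)} = 2 p$
$M^{2}{\left(-8,K{\left(6 \right)} \right)} = \left(-8\right)^{2} = 64$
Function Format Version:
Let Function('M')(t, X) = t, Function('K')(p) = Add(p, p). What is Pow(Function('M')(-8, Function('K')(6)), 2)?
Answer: 64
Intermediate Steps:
Function('K')(p) = Mul(2, p)
Pow(Function('M')(-8, Function('K')(6)), 2) = Pow(-8, 2) = 64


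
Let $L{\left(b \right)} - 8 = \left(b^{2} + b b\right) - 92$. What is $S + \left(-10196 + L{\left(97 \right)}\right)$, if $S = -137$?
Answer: $8401$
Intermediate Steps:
$L{\left(b \right)} = -84 + 2 b^{2}$ ($L{\left(b \right)} = 8 - \left(92 - b^{2} - b b\right) = 8 + \left(\left(b^{2} + b^{2}\right) - 92\right) = 8 + \left(2 b^{2} - 92\right) = 8 + \left(-92 + 2 b^{2}\right) = -84 + 2 b^{2}$)
$S + \left(-10196 + L{\left(97 \right)}\right) = -137 - \left(10280 - 18818\right) = -137 + \left(-10196 + \left(-84 + 2 \cdot 9409\right)\right) = -137 + \left(-10196 + \left(-84 + 18818\right)\right) = -137 + \left(-10196 + 18734\right) = -137 + 8538 = 8401$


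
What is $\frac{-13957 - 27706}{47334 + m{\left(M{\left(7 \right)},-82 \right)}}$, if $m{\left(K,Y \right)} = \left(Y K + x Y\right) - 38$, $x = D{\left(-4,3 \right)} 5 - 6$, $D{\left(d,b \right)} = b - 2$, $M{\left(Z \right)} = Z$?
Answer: $- \frac{41663}{46804} \approx -0.89016$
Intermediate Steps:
$D{\left(d,b \right)} = -2 + b$
$x = -1$ ($x = \left(-2 + 3\right) 5 - 6 = 1 \cdot 5 - 6 = 5 - 6 = -1$)
$m{\left(K,Y \right)} = -38 - Y + K Y$ ($m{\left(K,Y \right)} = \left(Y K - Y\right) - 38 = \left(K Y - Y\right) - 38 = \left(- Y + K Y\right) - 38 = -38 - Y + K Y$)
$\frac{-13957 - 27706}{47334 + m{\left(M{\left(7 \right)},-82 \right)}} = \frac{-13957 - 27706}{47334 - 530} = - \frac{41663}{47334 - 530} = - \frac{41663}{46804}$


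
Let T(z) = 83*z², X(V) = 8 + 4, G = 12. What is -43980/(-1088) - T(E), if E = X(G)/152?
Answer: 3918399/98192 ≈ 39.905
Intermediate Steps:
X(V) = 12
E = 3/38 (E = 12/152 = 12*(1/152) = 3/38 ≈ 0.078947)
-43980/(-1088) - T(E) = -43980/(-1088) - 83*(3/38)² = -43980*(-1/1088) - 83*9/1444 = 10995/272 - 1*747/1444 = 10995/272 - 747/1444 = 3918399/98192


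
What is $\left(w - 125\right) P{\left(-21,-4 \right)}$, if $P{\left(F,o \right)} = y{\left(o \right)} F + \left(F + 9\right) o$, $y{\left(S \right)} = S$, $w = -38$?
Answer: $-21516$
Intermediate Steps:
$P{\left(F,o \right)} = F o + o \left(9 + F\right)$ ($P{\left(F,o \right)} = o F + \left(F + 9\right) o = F o + \left(9 + F\right) o = F o + o \left(9 + F\right)$)
$\left(w - 125\right) P{\left(-21,-4 \right)} = \left(-38 - 125\right) \left(- 4 \left(9 + 2 \left(-21\right)\right)\right) = - 163 \left(- 4 \left(9 - 42\right)\right) = - 163 \left(\left(-4\right) \left(-33\right)\right) = \left(-163\right) 132 = -21516$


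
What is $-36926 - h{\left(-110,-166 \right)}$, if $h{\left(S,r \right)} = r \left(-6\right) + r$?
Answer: $-37756$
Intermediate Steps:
$h{\left(S,r \right)} = - 5 r$ ($h{\left(S,r \right)} = - 6 r + r = - 5 r$)
$-36926 - h{\left(-110,-166 \right)} = -36926 - \left(-5\right) \left(-166\right) = -36926 - 830 = -37756$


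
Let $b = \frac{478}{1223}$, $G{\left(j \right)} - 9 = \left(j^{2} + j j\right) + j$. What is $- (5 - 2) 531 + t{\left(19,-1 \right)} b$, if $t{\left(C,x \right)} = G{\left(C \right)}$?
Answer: $- \frac{1589739}{1223} \approx -1299.9$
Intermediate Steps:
$G{\left(j \right)} = 9 + j + 2 j^{2}$ ($G{\left(j \right)} = 9 + \left(\left(j^{2} + j j\right) + j\right) = 9 + \left(\left(j^{2} + j^{2}\right) + j\right) = 9 + \left(2 j^{2} + j\right) = 9 + \left(j + 2 j^{2}\right) = 9 + j + 2 j^{2}$)
$t{\left(C,x \right)} = 9 + C + 2 C^{2}$
$b = \frac{478}{1223}$ ($b = 478 \cdot \frac{1}{1223} = \frac{478}{1223} \approx 0.39084$)
$- (5 - 2) 531 + t{\left(19,-1 \right)} b = - (5 - 2) 531 + \left(9 + 19 + 2 \cdot 19^{2}\right) \frac{478}{1223} = \left(-1\right) 3 \cdot 531 + \left(9 + 19 + 2 \cdot 361\right) \frac{478}{1223} = \left(-3\right) 531 + \left(9 + 19 + 722\right) \frac{478}{1223} = -1593 + 750 \cdot \frac{478}{1223} = -1593 + \frac{358500}{1223} = - \frac{1589739}{1223}$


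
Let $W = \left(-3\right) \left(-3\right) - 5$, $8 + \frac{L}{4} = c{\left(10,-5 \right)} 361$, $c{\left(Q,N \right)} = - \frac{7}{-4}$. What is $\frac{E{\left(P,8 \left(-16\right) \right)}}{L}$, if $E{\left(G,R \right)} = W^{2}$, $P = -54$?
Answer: $\frac{16}{2495} \approx 0.0064128$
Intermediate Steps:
$c{\left(Q,N \right)} = \frac{7}{4}$ ($c{\left(Q,N \right)} = \left(-7\right) \left(- \frac{1}{4}\right) = \frac{7}{4}$)
$L = 2495$ ($L = -32 + 4 \cdot \frac{7}{4} \cdot 361 = -32 + 4 \cdot \frac{2527}{4} = -32 + 2527 = 2495$)
$W = 4$ ($W = 9 - 5 = 4$)
$E{\left(G,R \right)} = 16$ ($E{\left(G,R \right)} = 4^{2} = 16$)
$\frac{E{\left(P,8 \left(-16\right) \right)}}{L} = \frac{16}{2495}$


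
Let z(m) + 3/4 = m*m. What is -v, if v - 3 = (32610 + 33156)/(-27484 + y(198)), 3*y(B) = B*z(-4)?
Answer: -27333/52955 ≈ -0.51616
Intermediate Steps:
z(m) = -¾ + m² (z(m) = -¾ + m*m = -¾ + m²)
y(B) = 61*B/12 (y(B) = (B*(-¾ + (-4)²))/3 = (B*(-¾ + 16))/3 = (B*(61/4))/3 = (61*B/4)/3 = 61*B/12)
v = 27333/52955 (v = 3 + (32610 + 33156)/(-27484 + (61/12)*198) = 3 + 65766/(-27484 + 2013/2) = 3 + 65766/(-52955/2) = 3 + 65766*(-2/52955) = 3 - 131532/52955 = 27333/52955 ≈ 0.51616)
-v = -1*27333/52955 = -27333/52955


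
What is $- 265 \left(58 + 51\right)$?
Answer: $-28885$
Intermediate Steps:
$- 265 \left(58 + 51\right) = \left(-265\right) 109 = -28885$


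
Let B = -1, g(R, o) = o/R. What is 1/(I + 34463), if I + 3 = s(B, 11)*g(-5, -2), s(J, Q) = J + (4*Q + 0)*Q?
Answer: 5/173266 ≈ 2.8857e-5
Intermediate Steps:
s(J, Q) = J + 4*Q² (s(J, Q) = J + (4*Q)*Q = J + 4*Q²)
I = 951/5 (I = -3 + (-1 + 4*11²)*(-2/(-5)) = -3 + (-1 + 4*121)*(-2*(-⅕)) = -3 + (-1 + 484)*(⅖) = -3 + 483*(⅖) = -3 + 966/5 = 951/5 ≈ 190.20)
1/(I + 34463) = 1/(951/5 + 34463) = 1/(173266/5) = 5/173266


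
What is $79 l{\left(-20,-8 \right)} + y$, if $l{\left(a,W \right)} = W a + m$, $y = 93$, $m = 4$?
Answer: $13049$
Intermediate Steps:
$l{\left(a,W \right)} = 4 + W a$ ($l{\left(a,W \right)} = W a + 4 = 4 + W a$)
$79 l{\left(-20,-8 \right)} + y = 79 \left(4 - -160\right) + 93 = 79 \left(4 + 160\right) + 93 = 79 \cdot 164 + 93 = 12956 + 93 = 13049$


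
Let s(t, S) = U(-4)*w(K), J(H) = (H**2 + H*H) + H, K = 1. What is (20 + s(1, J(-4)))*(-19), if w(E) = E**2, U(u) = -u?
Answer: -456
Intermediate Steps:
J(H) = H + 2*H**2 (J(H) = (H**2 + H**2) + H = 2*H**2 + H = H + 2*H**2)
s(t, S) = 4 (s(t, S) = -1*(-4)*1**2 = 4*1 = 4)
(20 + s(1, J(-4)))*(-19) = (20 + 4)*(-19) = 24*(-19) = -456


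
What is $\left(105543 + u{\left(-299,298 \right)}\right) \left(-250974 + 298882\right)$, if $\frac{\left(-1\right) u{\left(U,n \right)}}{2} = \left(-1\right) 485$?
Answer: $5102824804$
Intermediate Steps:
$u{\left(U,n \right)} = 970$ ($u{\left(U,n \right)} = - 2 \left(\left(-1\right) 485\right) = \left(-2\right) \left(-485\right) = 970$)
$\left(105543 + u{\left(-299,298 \right)}\right) \left(-250974 + 298882\right) = \left(105543 + 970\right) \left(-250974 + 298882\right) = 106513 \cdot 47908 = 5102824804$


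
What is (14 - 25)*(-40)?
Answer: 440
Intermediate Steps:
(14 - 25)*(-40) = -11*(-40) = 440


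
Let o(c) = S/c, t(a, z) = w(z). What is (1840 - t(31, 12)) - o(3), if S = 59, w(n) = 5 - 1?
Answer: 5449/3 ≈ 1816.3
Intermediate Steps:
w(n) = 4
t(a, z) = 4
o(c) = 59/c
(1840 - t(31, 12)) - o(3) = (1840 - 1*4) - 59/3 = (1840 - 4) - 59/3 = 1836 - 1*59/3 = 1836 - 59/3 = 5449/3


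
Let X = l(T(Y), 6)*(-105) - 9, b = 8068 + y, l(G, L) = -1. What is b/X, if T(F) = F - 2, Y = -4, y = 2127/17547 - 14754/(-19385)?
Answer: 304957664977/3628251680 ≈ 84.051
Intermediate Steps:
y = 100040111/113382865 (y = 2127*(1/17547) - 14754*(-1/19385) = 709/5849 + 14754/19385 = 100040111/113382865 ≈ 0.88232)
T(F) = -2 + F
b = 914872994931/113382865 (b = 8068 + 100040111/113382865 = 914872994931/113382865 ≈ 8068.9)
X = 96 (X = -1*(-105) - 9 = 105 - 9 = 96)
b/X = (914872994931/113382865)/96 = (914872994931/113382865)*(1/96) = 304957664977/3628251680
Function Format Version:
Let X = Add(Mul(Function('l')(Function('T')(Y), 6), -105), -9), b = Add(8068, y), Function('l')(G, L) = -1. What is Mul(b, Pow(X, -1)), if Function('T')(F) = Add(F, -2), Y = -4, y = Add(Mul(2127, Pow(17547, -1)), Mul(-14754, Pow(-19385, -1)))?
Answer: Rational(304957664977, 3628251680) ≈ 84.051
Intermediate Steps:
y = Rational(100040111, 113382865) (y = Add(Mul(2127, Rational(1, 17547)), Mul(-14754, Rational(-1, 19385))) = Add(Rational(709, 5849), Rational(14754, 19385)) = Rational(100040111, 113382865) ≈ 0.88232)
Function('T')(F) = Add(-2, F)
b = Rational(914872994931, 113382865) (b = Add(8068, Rational(100040111, 113382865)) = Rational(914872994931, 113382865) ≈ 8068.9)
X = 96 (X = Add(Mul(-1, -105), -9) = Add(105, -9) = 96)
Mul(b, Pow(X, -1)) = Mul(Rational(914872994931, 113382865), Pow(96, -1)) = Mul(Rational(914872994931, 113382865), Rational(1, 96)) = Rational(304957664977, 3628251680)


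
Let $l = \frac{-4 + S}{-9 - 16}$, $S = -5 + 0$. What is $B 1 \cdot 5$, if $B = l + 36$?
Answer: $\frac{909}{5} \approx 181.8$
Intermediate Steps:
$S = -5$
$l = \frac{9}{25}$ ($l = \frac{-4 - 5}{-9 - 16} = - \frac{9}{-25} = \left(-9\right) \left(- \frac{1}{25}\right) = \frac{9}{25} \approx 0.36$)
$B = \frac{909}{25}$ ($B = \frac{9}{25} + 36 = \frac{909}{25} \approx 36.36$)
$B 1 \cdot 5 = \frac{909 \cdot 1 \cdot 5}{25} = \frac{909}{25} \cdot 5 = \frac{909}{5}$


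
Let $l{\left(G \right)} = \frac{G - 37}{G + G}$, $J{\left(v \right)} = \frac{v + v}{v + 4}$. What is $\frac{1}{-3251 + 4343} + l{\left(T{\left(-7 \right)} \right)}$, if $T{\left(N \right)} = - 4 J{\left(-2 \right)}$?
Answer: $- \frac{7913}{4368} \approx -1.8116$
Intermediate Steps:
$J{\left(v \right)} = \frac{2 v}{4 + v}$
$T{\left(N \right)} = 8$ ($T{\left(N \right)} = - 4 \cdot 2 \left(-2\right) \frac{1}{4 - 2} = - 4 \cdot 2 \left(-2\right) \frac{1}{2} = \left(-4\right) \left(-2\right) = 8$)
$l{\left(G \right)} = \frac{-37 + G}{2 G}$
$\frac{1}{-3251 + 4343} + l{\left(T{\left(-7 \right)} \right)} = \frac{1}{-3251 + 4343} + \frac{-37 + 8}{2 \cdot 8} = \frac{1}{1092} + \frac{1}{2} \cdot \frac{1}{8} \left(-29\right) = \frac{1}{1092} - \frac{29}{16} = - \frac{7913}{4368}$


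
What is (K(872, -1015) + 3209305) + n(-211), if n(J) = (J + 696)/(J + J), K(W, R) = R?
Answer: 1353897895/422 ≈ 3.2083e+6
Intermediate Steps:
n(J) = (696 + J)/(2*J) (n(J) = (696 + J)/((2*J)) = (696 + J)*(1/(2*J)) = (696 + J)/(2*J))
(K(872, -1015) + 3209305) + n(-211) = (-1015 + 3209305) + (½)*(696 - 211)/(-211) = 3208290 + (½)*(-1/211)*485 = 3208290 - 485/422 = 1353897895/422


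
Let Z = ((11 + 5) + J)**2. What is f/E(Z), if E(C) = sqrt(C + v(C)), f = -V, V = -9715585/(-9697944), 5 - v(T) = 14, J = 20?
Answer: -883235*sqrt(143)/378219816 ≈ -0.027925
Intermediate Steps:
v(T) = -9 (v(T) = 5 - 1*14 = 5 - 14 = -9)
V = 9715585/9697944 (V = -9715585*(-1/9697944) = 9715585/9697944 ≈ 1.0018)
f = -9715585/9697944 (f = -1*9715585/9697944 = -9715585/9697944 ≈ -1.0018)
Z = 1296 (Z = ((11 + 5) + 20)**2 = (16 + 20)**2 = 36**2 = 1296)
E(C) = sqrt(-9 + C) (E(C) = sqrt(C - 9) = sqrt(-9 + C))
f/E(Z) = -9715585/(9697944*sqrt(-9 + 1296)) = -9715585*sqrt(143)/429/9697944 = -883235*sqrt(143)/378219816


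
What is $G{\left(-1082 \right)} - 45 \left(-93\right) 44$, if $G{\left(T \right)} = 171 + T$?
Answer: $183229$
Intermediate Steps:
$G{\left(-1082 \right)} - 45 \left(-93\right) 44 = \left(171 - 1082\right) - 45 \left(-93\right) 44 = -911 - \left(-4185\right) 44 = -911 - -184140 = -911 + 184140 = 183229$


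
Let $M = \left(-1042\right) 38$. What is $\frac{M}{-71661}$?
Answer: $\frac{39596}{71661} \approx 0.55255$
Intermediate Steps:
$M = -39596$
$\frac{M}{-71661} = - \frac{39596}{-71661} = \left(-39596\right) \left(- \frac{1}{71661}\right) = \frac{39596}{71661}$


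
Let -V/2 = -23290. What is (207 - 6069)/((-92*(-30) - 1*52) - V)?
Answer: 977/7312 ≈ 0.13362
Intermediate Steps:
V = 46580 (V = -2*(-23290) = 46580)
(207 - 6069)/((-92*(-30) - 1*52) - V) = (207 - 6069)/((-92*(-30) - 1*52) - 1*46580) = -5862/((2760 - 52) - 46580) = -5862/(2708 - 46580) = -5862/(-43872) = -5862*(-1/43872) = 977/7312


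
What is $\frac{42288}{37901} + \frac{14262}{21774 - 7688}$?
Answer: $\frac{568106415}{266936743} \approx 2.1282$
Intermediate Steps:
$\frac{42288}{37901} + \frac{14262}{21774 - 7688} = 42288 \cdot \frac{1}{37901} + \frac{14262}{21774 - 7688} = \frac{42288}{37901} + \frac{14262}{14086} = \frac{42288}{37901} + 14262 \cdot \frac{1}{14086} = \frac{42288}{37901} + \frac{7131}{7043} = \frac{568106415}{266936743}$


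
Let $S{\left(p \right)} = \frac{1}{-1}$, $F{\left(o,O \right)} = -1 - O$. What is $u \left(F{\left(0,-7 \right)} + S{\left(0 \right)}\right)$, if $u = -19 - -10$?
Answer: $-45$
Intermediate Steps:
$u = -9$ ($u = -19 + 10 = -9$)
$S{\left(p \right)} = -1$
$u \left(F{\left(0,-7 \right)} + S{\left(0 \right)}\right) = - 9 \left(\left(-1 - -7\right) - 1\right) = - 9 \left(\left(-1 + 7\right) - 1\right) = - 9 \left(6 - 1\right) = \left(-9\right) 5 = -45$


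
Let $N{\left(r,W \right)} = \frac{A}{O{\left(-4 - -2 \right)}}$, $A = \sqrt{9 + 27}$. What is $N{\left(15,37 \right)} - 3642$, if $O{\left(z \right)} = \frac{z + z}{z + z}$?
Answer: $-3636$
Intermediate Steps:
$A = 6$ ($A = \sqrt{36} = 6$)
$O{\left(z \right)} = 1$ ($O{\left(z \right)} = \frac{2 z}{2 z} = 2 z \frac{1}{2 z} = 1$)
$N{\left(r,W \right)} = 6$ ($N{\left(r,W \right)} = \frac{6}{1} = 6 \cdot 1 = 6$)
$N{\left(15,37 \right)} - 3642 = 6 - 3642 = -3636$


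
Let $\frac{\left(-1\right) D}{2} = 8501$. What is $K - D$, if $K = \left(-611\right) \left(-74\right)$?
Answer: $62216$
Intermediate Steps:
$D = -17002$ ($D = \left(-2\right) 8501 = -17002$)
$K = 45214$
$K - D = 45214 - -17002 = 45214 + 17002 = 62216$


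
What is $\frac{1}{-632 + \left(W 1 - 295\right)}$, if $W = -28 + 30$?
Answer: $- \frac{1}{925} \approx -0.0010811$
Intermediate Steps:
$W = 2$
$\frac{1}{-632 + \left(W 1 - 295\right)} = \frac{1}{-632 + \left(2 \cdot 1 - 295\right)} = \frac{1}{-632 + \left(2 - 295\right)} = \frac{1}{-632 - 293} = \frac{1}{-925} = - \frac{1}{925}$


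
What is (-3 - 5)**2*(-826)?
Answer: -52864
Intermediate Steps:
(-3 - 5)**2*(-826) = (-8)**2*(-826) = 64*(-826) = -52864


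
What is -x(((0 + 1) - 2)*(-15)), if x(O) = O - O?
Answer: 0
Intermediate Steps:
x(O) = 0
-x(((0 + 1) - 2)*(-15)) = -1*0 = 0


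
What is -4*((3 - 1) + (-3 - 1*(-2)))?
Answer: -4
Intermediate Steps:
-4*((3 - 1) + (-3 - 1*(-2))) = -4*(2 + (-3 + 2)) = -4*(2 - 1) = -4*1 = -4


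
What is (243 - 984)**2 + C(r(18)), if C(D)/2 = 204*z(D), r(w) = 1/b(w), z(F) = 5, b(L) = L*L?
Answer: 551121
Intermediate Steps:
b(L) = L**2
r(w) = w**(-2) (r(w) = 1/(w**2) = w**(-2))
C(D) = 2040 (C(D) = 2*(204*5) = 2*1020 = 2040)
(243 - 984)**2 + C(r(18)) = (243 - 984)**2 + 2040 = (-741)**2 + 2040 = 549081 + 2040 = 551121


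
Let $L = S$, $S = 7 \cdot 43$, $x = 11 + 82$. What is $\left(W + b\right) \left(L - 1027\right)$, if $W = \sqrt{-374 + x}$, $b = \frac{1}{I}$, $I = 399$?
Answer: $- \frac{242}{133} - 726 i \sqrt{281} \approx -1.8195 - 12170.0 i$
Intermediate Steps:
$x = 93$
$S = 301$
$b = \frac{1}{399} \approx 0.0025063$
$L = 301$
$W = i \sqrt{281}$ ($W = \sqrt{-374 + 93} = \sqrt{-281} = i \sqrt{281} \approx 16.763 i$)
$\left(W + b\right) \left(L - 1027\right) = \left(i \sqrt{281} + \frac{1}{399}\right) \left(301 - 1027\right) = \left(\frac{1}{399} + i \sqrt{281}\right) \left(-726\right) = - \frac{242}{133} - 726 i \sqrt{281}$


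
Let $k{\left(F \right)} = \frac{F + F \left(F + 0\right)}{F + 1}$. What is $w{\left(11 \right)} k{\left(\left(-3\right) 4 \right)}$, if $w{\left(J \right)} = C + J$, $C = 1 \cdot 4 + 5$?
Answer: $-240$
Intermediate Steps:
$k{\left(F \right)} = \frac{F + F^{2}}{1 + F}$ ($k{\left(F \right)} = \frac{F + F F}{1 + F} = \frac{F + F^{2}}{1 + F}$)
$C = 9$ ($C = 4 + 5 = 9$)
$w{\left(J \right)} = 9 + J$
$w{\left(11 \right)} k{\left(\left(-3\right) 4 \right)} = \left(9 + 11\right) \left(\left(-3\right) 4\right) = 20 \left(-12\right) = -240$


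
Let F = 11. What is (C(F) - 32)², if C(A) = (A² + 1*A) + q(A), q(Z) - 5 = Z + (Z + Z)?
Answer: 19044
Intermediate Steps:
q(Z) = 5 + 3*Z (q(Z) = 5 + (Z + (Z + Z)) = 5 + (Z + 2*Z) = 5 + 3*Z)
C(A) = 5 + A² + 4*A (C(A) = (A² + 1*A) + (5 + 3*A) = (A² + A) + (5 + 3*A) = (A + A²) + (5 + 3*A) = 5 + A² + 4*A)
(C(F) - 32)² = ((5 + 11² + 4*11) - 32)² = ((5 + 121 + 44) - 32)² = (170 - 32)² = 138² = 19044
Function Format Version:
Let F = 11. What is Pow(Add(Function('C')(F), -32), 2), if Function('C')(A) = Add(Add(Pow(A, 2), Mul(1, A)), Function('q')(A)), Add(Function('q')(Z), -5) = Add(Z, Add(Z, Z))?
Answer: 19044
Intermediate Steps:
Function('q')(Z) = Add(5, Mul(3, Z)) (Function('q')(Z) = Add(5, Add(Z, Add(Z, Z))) = Add(5, Add(Z, Mul(2, Z))) = Add(5, Mul(3, Z)))
Function('C')(A) = Add(5, Pow(A, 2), Mul(4, A)) (Function('C')(A) = Add(Add(Pow(A, 2), Mul(1, A)), Add(5, Mul(3, A))) = Add(Add(Pow(A, 2), A), Add(5, Mul(3, A))) = Add(Add(A, Pow(A, 2)), Add(5, Mul(3, A))) = Add(5, Pow(A, 2), Mul(4, A)))
Pow(Add(Function('C')(F), -32), 2) = Pow(Add(Add(5, Pow(11, 2), Mul(4, 11)), -32), 2) = Pow(Add(Add(5, 121, 44), -32), 2) = Pow(Add(170, -32), 2) = Pow(138, 2) = 19044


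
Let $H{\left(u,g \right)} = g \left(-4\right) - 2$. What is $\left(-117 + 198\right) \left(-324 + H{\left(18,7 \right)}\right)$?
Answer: $-28674$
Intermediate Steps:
$H{\left(u,g \right)} = -2 - 4 g$ ($H{\left(u,g \right)} = - 4 g - 2 = -2 - 4 g$)
$\left(-117 + 198\right) \left(-324 + H{\left(18,7 \right)}\right) = \left(-117 + 198\right) \left(-324 - 30\right) = 81 \left(-324 - 30\right) = 81 \left(-354\right) = -28674$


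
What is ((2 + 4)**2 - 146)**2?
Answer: 12100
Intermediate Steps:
((2 + 4)**2 - 146)**2 = (6**2 - 146)**2 = (36 - 146)**2 = (-110)**2 = 12100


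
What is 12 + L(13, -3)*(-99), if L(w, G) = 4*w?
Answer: -5136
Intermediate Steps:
12 + L(13, -3)*(-99) = 12 + (4*13)*(-99) = 12 + 52*(-99) = 12 - 5148 = -5136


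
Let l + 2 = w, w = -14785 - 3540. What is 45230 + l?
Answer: 26903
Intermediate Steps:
w = -18325
l = -18327 (l = -2 - 18325 = -18327)
45230 + l = 45230 - 18327 = 26903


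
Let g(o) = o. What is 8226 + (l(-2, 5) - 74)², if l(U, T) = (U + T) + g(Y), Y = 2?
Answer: 12987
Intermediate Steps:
l(U, T) = 2 + T + U (l(U, T) = (U + T) + 2 = (T + U) + 2 = 2 + T + U)
8226 + (l(-2, 5) - 74)² = 8226 + ((2 + 5 - 2) - 74)² = 8226 + (5 - 74)² = 8226 + (-69)² = 8226 + 4761 = 12987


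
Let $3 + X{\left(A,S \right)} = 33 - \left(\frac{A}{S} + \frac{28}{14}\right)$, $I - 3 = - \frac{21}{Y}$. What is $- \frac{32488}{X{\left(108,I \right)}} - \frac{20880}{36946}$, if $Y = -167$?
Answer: $\frac{300041212}{60515} \approx 4958.1$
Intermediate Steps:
$I = \frac{522}{167}$ ($I = 3 - \frac{21}{-167} = 3 - - \frac{21}{167} = 3 + \frac{21}{167} = \frac{522}{167} \approx 3.1257$)
$X{\left(A,S \right)} = 28 - \frac{A}{S}$ ($X{\left(A,S \right)} = -3 - \left(-33 + 2 + \frac{A}{S}\right) = -3 - \left(-31 + \frac{A}{S}\right) = 28 - \frac{A}{S}$)
$- \frac{32488}{X{\left(108,I \right)}} - \frac{20880}{36946} = - \frac{32488}{28 - \frac{108}{\frac{522}{167}}} - \frac{20880}{36946} = - \frac{32488}{28 - 108 \cdot \frac{167}{522}} - \frac{360}{637} = - \frac{32488}{28 - \frac{1002}{29}} - \frac{360}{637} = - \frac{32488}{- \frac{190}{29}} - \frac{360}{637} = \left(-32488\right) \left(- \frac{29}{190}\right) - \frac{360}{637} = \frac{471076}{95} - \frac{360}{637} = \frac{300041212}{60515}$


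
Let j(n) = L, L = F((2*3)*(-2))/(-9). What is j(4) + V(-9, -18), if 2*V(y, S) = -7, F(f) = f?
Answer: -13/6 ≈ -2.1667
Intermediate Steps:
V(y, S) = -7/2 (V(y, S) = (½)*(-7) = -7/2)
L = 4/3 (L = ((2*3)*(-2))/(-9) = (6*(-2))*(-⅑) = -12*(-⅑) = 4/3 ≈ 1.3333)
j(n) = 4/3
j(4) + V(-9, -18) = 4/3 - 7/2 = -13/6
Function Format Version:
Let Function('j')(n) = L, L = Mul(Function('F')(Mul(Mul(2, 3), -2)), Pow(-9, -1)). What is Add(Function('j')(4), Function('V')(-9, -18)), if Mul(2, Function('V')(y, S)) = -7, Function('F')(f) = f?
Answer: Rational(-13, 6) ≈ -2.1667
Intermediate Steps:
Function('V')(y, S) = Rational(-7, 2) (Function('V')(y, S) = Mul(Rational(1, 2), -7) = Rational(-7, 2))
L = Rational(4, 3) (L = Mul(Mul(Mul(2, 3), -2), Pow(-9, -1)) = Mul(Mul(6, -2), Rational(-1, 9)) = Mul(-12, Rational(-1, 9)) = Rational(4, 3) ≈ 1.3333)
Function('j')(n) = Rational(4, 3)
Add(Function('j')(4), Function('V')(-9, -18)) = Add(Rational(4, 3), Rational(-7, 2)) = Rational(-13, 6)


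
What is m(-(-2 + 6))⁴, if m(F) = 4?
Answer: 256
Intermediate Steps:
m(-(-2 + 6))⁴ = 4⁴ = 256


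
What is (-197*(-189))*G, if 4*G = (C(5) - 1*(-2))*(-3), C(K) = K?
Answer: -781893/4 ≈ -1.9547e+5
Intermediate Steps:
G = -21/4 (G = ((5 - 1*(-2))*(-3))/4 = ((5 + 2)*(-3))/4 = (7*(-3))/4 = (¼)*(-21) = -21/4 ≈ -5.2500)
(-197*(-189))*G = -197*(-189)*(-21/4) = 37233*(-21/4) = -781893/4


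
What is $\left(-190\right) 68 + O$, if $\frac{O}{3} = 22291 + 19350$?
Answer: $112003$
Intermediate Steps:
$O = 124923$ ($O = 3 \left(22291 + 19350\right) = 3 \cdot 41641 = 124923$)
$\left(-190\right) 68 + O = \left(-190\right) 68 + 124923 = -12920 + 124923 = 112003$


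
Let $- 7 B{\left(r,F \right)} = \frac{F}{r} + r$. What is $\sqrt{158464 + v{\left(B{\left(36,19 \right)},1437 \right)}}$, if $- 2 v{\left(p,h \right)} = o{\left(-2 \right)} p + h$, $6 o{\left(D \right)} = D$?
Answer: $\frac{\sqrt{10017415002}}{252} \approx 397.17$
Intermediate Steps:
$o{\left(D \right)} = \frac{D}{6}$
$B{\left(r,F \right)} = - \frac{r}{7} - \frac{F}{7 r}$ ($B{\left(r,F \right)} = - \frac{\frac{F}{r} + r}{7} = - \frac{r + \frac{F}{r}}{7} = - \frac{r}{7} - \frac{F}{7 r}$)
$v{\left(p,h \right)} = - \frac{h}{2} + \frac{p}{6}$ ($v{\left(p,h \right)} = - \frac{\frac{1}{6} \left(-2\right) p + h}{2} = - \frac{- \frac{p}{3} + h}{2} = - \frac{h - \frac{p}{3}}{2} = - \frac{h}{2} + \frac{p}{6}$)
$\sqrt{158464 + v{\left(B{\left(36,19 \right)},1437 \right)}} = \sqrt{158464 + \left(\left(- \frac{1}{2}\right) 1437 + \frac{\frac{1}{7} \cdot \frac{1}{36} \left(\left(-1\right) 19 - 36^{2}\right)}{6}\right)} = \sqrt{158464 - \left(\frac{1437}{2} - \frac{\frac{1}{7} \cdot \frac{1}{36} \left(-19 - 1296\right)}{6}\right)} = \sqrt{158464 - \left(\frac{1437}{2} - \frac{\frac{1}{7} \cdot \frac{1}{36} \left(-1315\right)}{6}\right)} = \sqrt{158464 + \left(- \frac{1437}{2} + \frac{1}{6} \left(- \frac{1315}{252}\right)\right)} = \sqrt{158464 - \frac{1087687}{1512}} = \sqrt{\frac{238509881}{1512}} = \frac{\sqrt{10017415002}}{252}$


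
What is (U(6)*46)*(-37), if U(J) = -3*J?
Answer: 30636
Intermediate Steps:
(U(6)*46)*(-37) = (-3*6*46)*(-37) = -18*46*(-37) = -828*(-37) = 30636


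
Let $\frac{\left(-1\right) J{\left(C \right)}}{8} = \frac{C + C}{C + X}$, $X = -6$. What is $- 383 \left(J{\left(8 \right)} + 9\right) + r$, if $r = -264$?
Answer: $20801$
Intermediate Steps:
$J{\left(C \right)} = - \frac{16 C}{-6 + C}$ ($J{\left(C \right)} = - 8 \frac{C + C}{C - 6} = - 8 \frac{2 C}{-6 + C} = - \frac{16 C}{-6 + C}$)
$- 383 \left(J{\left(8 \right)} + 9\right) + r = - 383 \left(\left(-16\right) 8 \frac{1}{-6 + 8} + 9\right) - 264 = - 383 \left(\left(-16\right) 8 \cdot \frac{1}{2} + 9\right) - 264 = - 383 \left(-64 + 9\right) - 264 = \left(-383\right) \left(-55\right) - 264 = 21065 - 264 = 20801$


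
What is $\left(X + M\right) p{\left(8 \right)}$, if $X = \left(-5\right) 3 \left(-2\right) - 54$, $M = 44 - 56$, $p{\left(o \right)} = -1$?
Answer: $36$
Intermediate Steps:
$M = -12$
$X = -24$ ($X = \left(-15\right) \left(-2\right) - 54 = 30 - 54 = -24$)
$\left(X + M\right) p{\left(8 \right)} = \left(-24 - 12\right) \left(-1\right) = \left(-36\right) \left(-1\right) = 36$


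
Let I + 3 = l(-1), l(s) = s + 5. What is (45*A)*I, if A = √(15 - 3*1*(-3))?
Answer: 90*√6 ≈ 220.45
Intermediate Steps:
l(s) = 5 + s
A = 2*√6 (A = √(15 - 3*(-3)) = √(15 + 9) = √24 = 2*√6 ≈ 4.8990)
I = 1 (I = -3 + (5 - 1) = -3 + 4 = 1)
(45*A)*I = (45*(2*√6))*1 = (90*√6)*1 = 90*√6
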